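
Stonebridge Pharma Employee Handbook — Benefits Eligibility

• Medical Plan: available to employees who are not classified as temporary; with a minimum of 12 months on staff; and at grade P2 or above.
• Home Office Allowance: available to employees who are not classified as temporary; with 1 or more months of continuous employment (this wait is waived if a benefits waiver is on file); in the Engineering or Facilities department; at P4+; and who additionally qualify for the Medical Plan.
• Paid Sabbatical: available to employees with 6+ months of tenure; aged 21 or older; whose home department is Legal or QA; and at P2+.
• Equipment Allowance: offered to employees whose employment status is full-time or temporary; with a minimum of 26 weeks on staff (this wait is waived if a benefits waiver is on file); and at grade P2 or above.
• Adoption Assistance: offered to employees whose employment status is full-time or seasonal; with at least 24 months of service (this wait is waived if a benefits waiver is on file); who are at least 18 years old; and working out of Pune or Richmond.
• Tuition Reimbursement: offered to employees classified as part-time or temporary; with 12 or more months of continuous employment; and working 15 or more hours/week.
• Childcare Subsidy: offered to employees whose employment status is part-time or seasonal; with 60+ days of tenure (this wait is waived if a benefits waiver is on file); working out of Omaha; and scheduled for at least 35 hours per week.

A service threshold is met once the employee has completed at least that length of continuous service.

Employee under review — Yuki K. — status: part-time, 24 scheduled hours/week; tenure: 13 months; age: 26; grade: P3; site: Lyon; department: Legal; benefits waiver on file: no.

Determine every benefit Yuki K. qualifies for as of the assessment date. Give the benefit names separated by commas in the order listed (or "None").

Medical Plan, Paid Sabbatical, Tuition Reimbursement

Medical Plan — status part-time ✓ (not excluded); service 13 months ≥ 12 months ✓; grade P3 ≥ P2 ✓ → eligible.
Home Office Allowance — status part-time ✓ (not excluded); no waiver, service 13 months ≥ 1 month ✓; dept Legal ✗ → not eligible.
Paid Sabbatical — service 13 months ≥ 6 months ✓; age 26 ≥ 21 ✓; dept Legal ✓; grade P3 ≥ P2 ✓ → eligible.
Equipment Allowance — status part-time ✗ (requires full-time or temporary) → not eligible.
Adoption Assistance — status part-time ✗ (requires full-time or seasonal) → not eligible.
Tuition Reimbursement — status part-time ✓; service 13 months ≥ 12 months ✓; 24 hrs/wk ≥ 15 ✓ → eligible.
Childcare Subsidy — status part-time ✓; no waiver, service 13 months ≥ 60 days ✓; site Lyon ✗ (not Omaha) → not eligible.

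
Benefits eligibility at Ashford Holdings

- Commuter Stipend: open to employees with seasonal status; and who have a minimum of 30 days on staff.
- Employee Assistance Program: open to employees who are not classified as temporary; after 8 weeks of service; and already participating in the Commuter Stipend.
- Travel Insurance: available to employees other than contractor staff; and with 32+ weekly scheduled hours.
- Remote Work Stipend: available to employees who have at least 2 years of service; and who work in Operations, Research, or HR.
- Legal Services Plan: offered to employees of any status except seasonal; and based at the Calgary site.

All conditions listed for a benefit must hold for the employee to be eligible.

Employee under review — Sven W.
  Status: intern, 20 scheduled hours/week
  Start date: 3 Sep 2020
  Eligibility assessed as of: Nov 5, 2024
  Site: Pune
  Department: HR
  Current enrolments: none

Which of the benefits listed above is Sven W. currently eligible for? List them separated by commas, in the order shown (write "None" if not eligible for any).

Service from 3 Sep 2020 to Nov 5, 2024: 1524 days.
Commuter Stipend — status intern ✗ (requires seasonal) → not eligible.
Employee Assistance Program — status intern ✓ (not excluded); service 1524 days ≥ 8 weeks (≈56 days) ✓; not enrolled in Commuter Stipend ✗ → not eligible.
Travel Insurance — status intern ✓ (not excluded); 20 hrs/wk < 32 ✗ → not eligible.
Remote Work Stipend — service 1524 days ≥ 2 years (≈730 days) ✓; dept HR ✓ → eligible.
Legal Services Plan — status intern ✓ (not excluded); site Pune ✗ (not Calgary) → not eligible.

Remote Work Stipend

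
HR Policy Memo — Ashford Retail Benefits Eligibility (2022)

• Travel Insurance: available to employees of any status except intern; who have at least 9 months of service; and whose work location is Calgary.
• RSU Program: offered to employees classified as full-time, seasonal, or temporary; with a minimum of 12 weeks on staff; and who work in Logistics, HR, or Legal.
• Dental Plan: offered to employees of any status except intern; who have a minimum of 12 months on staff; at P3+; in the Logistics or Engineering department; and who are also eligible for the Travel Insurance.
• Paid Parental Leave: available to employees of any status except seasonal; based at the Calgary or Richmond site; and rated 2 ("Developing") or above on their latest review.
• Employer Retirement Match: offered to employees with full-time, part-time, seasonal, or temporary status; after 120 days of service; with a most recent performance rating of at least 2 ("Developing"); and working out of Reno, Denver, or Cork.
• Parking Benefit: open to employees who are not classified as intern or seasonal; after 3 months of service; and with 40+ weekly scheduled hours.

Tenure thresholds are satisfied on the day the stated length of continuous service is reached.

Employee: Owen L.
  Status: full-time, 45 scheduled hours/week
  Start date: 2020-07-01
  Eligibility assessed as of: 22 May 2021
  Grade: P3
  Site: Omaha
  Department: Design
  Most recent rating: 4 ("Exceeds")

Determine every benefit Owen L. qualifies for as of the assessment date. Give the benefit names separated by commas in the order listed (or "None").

Service from 2020-07-01 to 22 May 2021: 325 days.
Travel Insurance — status full-time ✓ (not excluded); service 325 days ≥ 9 months (≈270 days) ✓; site Omaha ✗ (not Calgary) → not eligible.
RSU Program — status full-time ✓; service 325 days ≥ 12 weeks (≈84 days) ✓; dept Design ✗ → not eligible.
Dental Plan — status full-time ✓ (not excluded); service 325 days < 12 months (≈360 days) ✗ → not eligible.
Paid Parental Leave — status full-time ✓ (not excluded); site Omaha ✗ (not Calgary or Richmond) → not eligible.
Employer Retirement Match — status full-time ✓; service 325 days ≥ 120 days ✓; rating 4 ≥ 2 ✓; site Omaha ✗ (not Reno, Denver, or Cork) → not eligible.
Parking Benefit — status full-time ✓ (not excluded); service 325 days ≥ 3 months (≈90 days) ✓; 45 hrs/wk ≥ 40 ✓ → eligible.

Parking Benefit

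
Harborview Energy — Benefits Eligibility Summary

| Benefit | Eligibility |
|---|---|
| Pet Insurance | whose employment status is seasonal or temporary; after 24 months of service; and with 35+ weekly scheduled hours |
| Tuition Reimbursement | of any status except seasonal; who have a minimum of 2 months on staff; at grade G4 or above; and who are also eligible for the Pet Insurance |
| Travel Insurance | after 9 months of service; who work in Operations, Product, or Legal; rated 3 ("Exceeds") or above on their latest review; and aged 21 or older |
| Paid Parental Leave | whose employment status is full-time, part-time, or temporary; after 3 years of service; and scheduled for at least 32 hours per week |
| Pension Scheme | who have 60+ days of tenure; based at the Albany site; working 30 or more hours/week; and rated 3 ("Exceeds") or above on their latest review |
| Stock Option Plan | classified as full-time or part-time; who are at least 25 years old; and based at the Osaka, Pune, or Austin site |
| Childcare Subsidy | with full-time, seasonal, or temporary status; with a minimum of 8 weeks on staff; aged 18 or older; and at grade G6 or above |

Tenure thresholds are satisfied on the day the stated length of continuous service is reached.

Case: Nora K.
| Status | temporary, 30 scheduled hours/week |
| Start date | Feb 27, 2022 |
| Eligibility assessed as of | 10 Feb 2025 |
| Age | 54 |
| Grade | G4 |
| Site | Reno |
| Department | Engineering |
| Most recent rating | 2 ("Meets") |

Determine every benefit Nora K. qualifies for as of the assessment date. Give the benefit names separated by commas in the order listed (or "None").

None

Service from Feb 27, 2022 to 10 Feb 2025: 1079 days.
Pet Insurance — status temporary ✓; service 1079 days ≥ 24 months (≈720 days) ✓; 30 hrs/wk < 35 ✗ → not eligible.
Tuition Reimbursement — status temporary ✓ (not excluded); service 1079 days ≥ 2 months (≈60 days) ✓; grade G4 ≥ G4 ✓; not eligible for Pet Insurance ✗ → not eligible.
Travel Insurance — service 1079 days ≥ 9 months (≈270 days) ✓; dept Engineering ✗ → not eligible.
Paid Parental Leave — status temporary ✓; service 1079 days < 3 years (≈1095 days) ✗ → not eligible.
Pension Scheme — service 1079 days ≥ 60 days ✓; site Reno ✗ (not Albany) → not eligible.
Stock Option Plan — status temporary ✗ (requires full-time or part-time) → not eligible.
Childcare Subsidy — status temporary ✓; service 1079 days ≥ 8 weeks (≈56 days) ✓; age 54 ≥ 18 ✓; grade G4 < G6 ✗ → not eligible.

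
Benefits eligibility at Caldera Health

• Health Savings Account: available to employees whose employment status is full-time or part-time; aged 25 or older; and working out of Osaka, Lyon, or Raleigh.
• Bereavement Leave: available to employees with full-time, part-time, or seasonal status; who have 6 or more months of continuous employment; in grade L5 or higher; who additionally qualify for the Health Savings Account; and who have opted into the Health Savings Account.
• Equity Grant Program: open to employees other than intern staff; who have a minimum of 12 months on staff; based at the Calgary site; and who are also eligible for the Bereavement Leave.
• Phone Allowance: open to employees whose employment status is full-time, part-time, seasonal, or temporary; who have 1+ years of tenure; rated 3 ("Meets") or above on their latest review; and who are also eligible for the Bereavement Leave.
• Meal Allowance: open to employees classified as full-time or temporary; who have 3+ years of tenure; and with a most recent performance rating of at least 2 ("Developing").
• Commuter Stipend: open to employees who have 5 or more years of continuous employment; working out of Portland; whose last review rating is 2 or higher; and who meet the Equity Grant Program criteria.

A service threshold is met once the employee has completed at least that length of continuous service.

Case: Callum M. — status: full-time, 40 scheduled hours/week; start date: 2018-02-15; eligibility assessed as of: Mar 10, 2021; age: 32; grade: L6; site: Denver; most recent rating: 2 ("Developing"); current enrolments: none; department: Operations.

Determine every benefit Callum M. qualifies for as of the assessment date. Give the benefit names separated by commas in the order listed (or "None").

Service from 2018-02-15 to Mar 10, 2021: 1119 days.
Health Savings Account — status full-time ✓; age 32 ≥ 25 ✓; site Denver ✗ (not Osaka, Lyon, or Raleigh) → not eligible.
Bereavement Leave — status full-time ✓; service 1119 days ≥ 6 months (≈180 days) ✓; grade L6 ≥ L5 ✓; not eligible for Health Savings Account ✗ → not eligible.
Equity Grant Program — status full-time ✓ (not excluded); service 1119 days ≥ 12 months (≈360 days) ✓; site Denver ✗ (not Calgary) → not eligible.
Phone Allowance — status full-time ✓; service 1119 days ≥ 1 year (≈365 days) ✓; rating 2 < 3 ✗ → not eligible.
Meal Allowance — status full-time ✓; service 1119 days ≥ 3 years (≈1095 days) ✓; rating 2 ≥ 2 ✓ → eligible.
Commuter Stipend — service 1119 days < 5 years (≈1825 days) ✗ → not eligible.

Meal Allowance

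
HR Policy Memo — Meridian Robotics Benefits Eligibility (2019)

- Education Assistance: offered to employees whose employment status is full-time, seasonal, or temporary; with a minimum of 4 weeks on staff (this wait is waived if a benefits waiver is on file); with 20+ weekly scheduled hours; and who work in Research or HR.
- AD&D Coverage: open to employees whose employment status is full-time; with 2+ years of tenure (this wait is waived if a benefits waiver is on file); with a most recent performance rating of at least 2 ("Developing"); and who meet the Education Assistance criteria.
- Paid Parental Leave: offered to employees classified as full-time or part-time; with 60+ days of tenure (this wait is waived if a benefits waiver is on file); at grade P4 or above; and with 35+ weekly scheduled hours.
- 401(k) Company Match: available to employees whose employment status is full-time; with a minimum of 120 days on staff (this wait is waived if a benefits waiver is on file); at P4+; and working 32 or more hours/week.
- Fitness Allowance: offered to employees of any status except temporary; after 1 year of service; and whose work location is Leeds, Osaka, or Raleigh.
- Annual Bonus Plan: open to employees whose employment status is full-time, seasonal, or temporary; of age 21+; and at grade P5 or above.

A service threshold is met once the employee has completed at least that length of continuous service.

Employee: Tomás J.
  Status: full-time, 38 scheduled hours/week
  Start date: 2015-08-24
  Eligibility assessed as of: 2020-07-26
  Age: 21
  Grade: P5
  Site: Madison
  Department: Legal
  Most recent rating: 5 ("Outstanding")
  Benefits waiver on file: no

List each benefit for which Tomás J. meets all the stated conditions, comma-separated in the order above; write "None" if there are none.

Service from 2015-08-24 to 2020-07-26: 1798 days.
Education Assistance — status full-time ✓; no waiver, service 1798 days ≥ 4 weeks (≈28 days) ✓; 38 hrs/wk ≥ 20 ✓; dept Legal ✗ → not eligible.
AD&D Coverage — status full-time ✓; no waiver, service 1798 days ≥ 2 years (≈730 days) ✓; rating 5 ≥ 2 ✓; not eligible for Education Assistance ✗ → not eligible.
Paid Parental Leave — status full-time ✓; no waiver, service 1798 days ≥ 60 days ✓; grade P5 ≥ P4 ✓; 38 hrs/wk ≥ 35 ✓ → eligible.
401(k) Company Match — status full-time ✓; no waiver, service 1798 days ≥ 120 days ✓; grade P5 ≥ P4 ✓; 38 hrs/wk ≥ 32 ✓ → eligible.
Fitness Allowance — status full-time ✓ (not excluded); service 1798 days ≥ 1 year (≈365 days) ✓; site Madison ✗ (not Leeds, Osaka, or Raleigh) → not eligible.
Annual Bonus Plan — status full-time ✓; age 21 ≥ 21 ✓; grade P5 ≥ P5 ✓ → eligible.

Paid Parental Leave, 401(k) Company Match, Annual Bonus Plan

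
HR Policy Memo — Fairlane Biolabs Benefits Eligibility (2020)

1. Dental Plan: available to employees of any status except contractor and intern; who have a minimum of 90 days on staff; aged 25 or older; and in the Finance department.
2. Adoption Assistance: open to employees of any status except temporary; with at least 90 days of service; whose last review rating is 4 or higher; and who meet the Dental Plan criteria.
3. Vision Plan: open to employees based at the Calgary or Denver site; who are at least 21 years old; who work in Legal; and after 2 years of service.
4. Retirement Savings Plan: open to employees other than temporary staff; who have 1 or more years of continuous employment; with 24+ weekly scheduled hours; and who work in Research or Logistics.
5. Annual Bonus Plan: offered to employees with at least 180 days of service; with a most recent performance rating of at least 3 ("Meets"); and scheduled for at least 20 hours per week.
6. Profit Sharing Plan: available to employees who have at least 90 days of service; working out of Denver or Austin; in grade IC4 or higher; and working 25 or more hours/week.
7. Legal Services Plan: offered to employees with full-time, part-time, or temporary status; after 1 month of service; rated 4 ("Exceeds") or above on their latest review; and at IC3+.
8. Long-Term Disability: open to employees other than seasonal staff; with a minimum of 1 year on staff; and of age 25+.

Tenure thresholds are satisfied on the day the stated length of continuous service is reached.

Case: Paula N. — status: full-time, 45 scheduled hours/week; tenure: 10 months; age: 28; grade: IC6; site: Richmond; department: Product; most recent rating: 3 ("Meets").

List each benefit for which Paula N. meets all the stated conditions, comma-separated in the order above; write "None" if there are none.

Annual Bonus Plan

Dental Plan — status full-time ✓ (not excluded); service 10 months ≥ 90 days ✓; age 28 ≥ 25 ✓; dept Product ✗ → not eligible.
Adoption Assistance — status full-time ✓ (not excluded); service 10 months ≥ 90 days ✓; rating 3 < 4 ✗ → not eligible.
Vision Plan — site Richmond ✗ (not Calgary or Denver) → not eligible.
Retirement Savings Plan — status full-time ✓ (not excluded); service 10 months < 1 year (≈365 days) ✗ → not eligible.
Annual Bonus Plan — service 10 months ≥ 180 days ✓; rating 3 ≥ 3 ✓; 45 hrs/wk ≥ 20 ✓ → eligible.
Profit Sharing Plan — service 10 months ≥ 90 days ✓; site Richmond ✗ (not Denver or Austin) → not eligible.
Legal Services Plan — status full-time ✓; service 10 months ≥ 1 month ✓; rating 3 < 4 ✗ → not eligible.
Long-Term Disability — status full-time ✓ (not excluded); service 10 months < 1 year (≈365 days) ✗ → not eligible.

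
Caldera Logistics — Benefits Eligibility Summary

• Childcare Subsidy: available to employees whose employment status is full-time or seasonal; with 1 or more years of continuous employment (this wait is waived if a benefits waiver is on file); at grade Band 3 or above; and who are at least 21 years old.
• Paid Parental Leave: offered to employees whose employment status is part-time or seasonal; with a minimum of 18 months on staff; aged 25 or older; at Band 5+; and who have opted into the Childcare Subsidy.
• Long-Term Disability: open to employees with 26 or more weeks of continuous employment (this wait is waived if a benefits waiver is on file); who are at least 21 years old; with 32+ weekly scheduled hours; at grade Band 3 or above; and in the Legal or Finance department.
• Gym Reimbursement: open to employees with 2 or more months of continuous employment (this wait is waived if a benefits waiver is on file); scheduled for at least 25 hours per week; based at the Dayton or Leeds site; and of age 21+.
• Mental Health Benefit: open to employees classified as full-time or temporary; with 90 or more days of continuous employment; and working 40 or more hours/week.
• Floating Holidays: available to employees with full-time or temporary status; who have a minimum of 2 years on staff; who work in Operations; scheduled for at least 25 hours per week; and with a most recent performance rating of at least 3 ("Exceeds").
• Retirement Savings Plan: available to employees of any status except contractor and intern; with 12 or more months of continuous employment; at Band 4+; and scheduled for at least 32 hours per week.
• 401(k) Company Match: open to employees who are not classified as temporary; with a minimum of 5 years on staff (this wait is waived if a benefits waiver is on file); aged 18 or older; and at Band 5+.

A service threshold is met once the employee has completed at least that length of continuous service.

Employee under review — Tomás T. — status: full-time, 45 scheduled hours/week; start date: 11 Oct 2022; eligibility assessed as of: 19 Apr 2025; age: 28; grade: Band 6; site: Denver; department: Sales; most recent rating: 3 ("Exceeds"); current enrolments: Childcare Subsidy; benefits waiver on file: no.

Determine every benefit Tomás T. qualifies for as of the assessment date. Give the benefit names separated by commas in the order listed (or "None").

Service from 11 Oct 2022 to 19 Apr 2025: 921 days.
Childcare Subsidy — status full-time ✓; no waiver, service 921 days ≥ 1 year (≈365 days) ✓; grade Band 6 ≥ Band 3 ✓; age 28 ≥ 21 ✓ → eligible.
Paid Parental Leave — status full-time ✗ (requires part-time or seasonal) → not eligible.
Long-Term Disability — no waiver, service 921 days ≥ 26 weeks (≈182 days) ✓; age 28 ≥ 21 ✓; 45 hrs/wk ≥ 32 ✓; grade Band 6 ≥ Band 3 ✓; dept Sales ✗ → not eligible.
Gym Reimbursement — no waiver, service 921 days ≥ 2 months (≈60 days) ✓; 45 hrs/wk ≥ 25 ✓; site Denver ✗ (not Dayton or Leeds) → not eligible.
Mental Health Benefit — status full-time ✓; service 921 days ≥ 90 days ✓; 45 hrs/wk ≥ 40 ✓ → eligible.
Floating Holidays — status full-time ✓; service 921 days ≥ 2 years (≈730 days) ✓; dept Sales ✗ → not eligible.
Retirement Savings Plan — status full-time ✓ (not excluded); service 921 days ≥ 12 months (≈360 days) ✓; grade Band 6 ≥ Band 4 ✓; 45 hrs/wk ≥ 32 ✓ → eligible.
401(k) Company Match — status full-time ✓ (not excluded); no waiver, service 921 days < 5 years (≈1825 days) ✗ → not eligible.

Childcare Subsidy, Mental Health Benefit, Retirement Savings Plan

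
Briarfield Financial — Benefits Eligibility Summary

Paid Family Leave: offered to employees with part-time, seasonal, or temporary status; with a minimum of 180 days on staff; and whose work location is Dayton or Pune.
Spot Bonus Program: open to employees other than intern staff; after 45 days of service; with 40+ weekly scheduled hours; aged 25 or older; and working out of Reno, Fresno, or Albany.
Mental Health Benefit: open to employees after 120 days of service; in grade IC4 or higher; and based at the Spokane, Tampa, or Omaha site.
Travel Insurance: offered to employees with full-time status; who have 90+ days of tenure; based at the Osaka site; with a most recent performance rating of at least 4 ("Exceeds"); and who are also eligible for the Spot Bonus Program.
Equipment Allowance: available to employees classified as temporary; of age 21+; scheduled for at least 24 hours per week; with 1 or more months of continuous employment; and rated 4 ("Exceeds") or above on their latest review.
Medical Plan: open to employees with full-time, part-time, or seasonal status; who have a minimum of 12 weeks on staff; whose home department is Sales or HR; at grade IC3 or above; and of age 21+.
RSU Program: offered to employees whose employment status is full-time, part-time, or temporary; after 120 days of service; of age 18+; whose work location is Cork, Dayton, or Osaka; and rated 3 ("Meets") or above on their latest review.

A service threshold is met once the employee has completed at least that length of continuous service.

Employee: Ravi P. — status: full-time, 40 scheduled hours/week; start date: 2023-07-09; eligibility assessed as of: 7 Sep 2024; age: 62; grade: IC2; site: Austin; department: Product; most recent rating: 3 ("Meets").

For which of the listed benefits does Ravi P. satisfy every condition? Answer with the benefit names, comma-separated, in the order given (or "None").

Service from 2023-07-09 to 7 Sep 2024: 426 days.
Paid Family Leave — status full-time ✗ (requires part-time, seasonal, or temporary) → not eligible.
Spot Bonus Program — status full-time ✓ (not excluded); service 426 days ≥ 45 days ✓; 40 hrs/wk ≥ 40 ✓; age 62 ≥ 25 ✓; site Austin ✗ (not Reno, Fresno, or Albany) → not eligible.
Mental Health Benefit — service 426 days ≥ 120 days ✓; grade IC2 < IC4 ✗ → not eligible.
Travel Insurance — status full-time ✓; service 426 days ≥ 90 days ✓; site Austin ✗ (not Osaka) → not eligible.
Equipment Allowance — status full-time ✗ (requires temporary) → not eligible.
Medical Plan — status full-time ✓; service 426 days ≥ 12 weeks (≈84 days) ✓; dept Product ✗ → not eligible.
RSU Program — status full-time ✓; service 426 days ≥ 120 days ✓; age 62 ≥ 18 ✓; site Austin ✗ (not Cork, Dayton, or Osaka) → not eligible.

None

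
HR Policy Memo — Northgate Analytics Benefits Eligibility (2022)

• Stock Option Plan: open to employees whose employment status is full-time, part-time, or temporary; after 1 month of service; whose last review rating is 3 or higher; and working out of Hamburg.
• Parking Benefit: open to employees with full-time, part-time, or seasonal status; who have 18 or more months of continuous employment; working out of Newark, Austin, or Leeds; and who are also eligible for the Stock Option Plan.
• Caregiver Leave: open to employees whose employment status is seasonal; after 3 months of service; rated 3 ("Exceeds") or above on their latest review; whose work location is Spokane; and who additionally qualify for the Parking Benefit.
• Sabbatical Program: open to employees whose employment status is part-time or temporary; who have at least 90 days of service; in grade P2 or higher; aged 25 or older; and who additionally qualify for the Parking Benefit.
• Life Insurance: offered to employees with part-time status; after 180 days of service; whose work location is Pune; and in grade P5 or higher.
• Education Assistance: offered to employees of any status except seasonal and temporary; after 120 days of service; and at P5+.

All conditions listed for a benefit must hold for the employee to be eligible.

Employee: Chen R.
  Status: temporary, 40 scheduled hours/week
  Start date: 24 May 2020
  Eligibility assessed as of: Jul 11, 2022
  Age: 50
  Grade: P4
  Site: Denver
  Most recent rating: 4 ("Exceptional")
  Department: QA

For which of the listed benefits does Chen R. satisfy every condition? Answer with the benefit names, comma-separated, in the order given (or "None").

None

Service from 24 May 2020 to Jul 11, 2022: 778 days.
Stock Option Plan — status temporary ✓; service 778 days ≥ 1 month (≈30 days) ✓; rating 4 ≥ 3 ✓; site Denver ✗ (not Hamburg) → not eligible.
Parking Benefit — status temporary ✗ (requires full-time, part-time, or seasonal) → not eligible.
Caregiver Leave — status temporary ✗ (requires seasonal) → not eligible.
Sabbatical Program — status temporary ✓; service 778 days ≥ 90 days ✓; grade P4 ≥ P2 ✓; age 50 ≥ 25 ✓; not eligible for Parking Benefit ✗ → not eligible.
Life Insurance — status temporary ✗ (requires part-time) → not eligible.
Education Assistance — status temporary ✗ (excluded) → not eligible.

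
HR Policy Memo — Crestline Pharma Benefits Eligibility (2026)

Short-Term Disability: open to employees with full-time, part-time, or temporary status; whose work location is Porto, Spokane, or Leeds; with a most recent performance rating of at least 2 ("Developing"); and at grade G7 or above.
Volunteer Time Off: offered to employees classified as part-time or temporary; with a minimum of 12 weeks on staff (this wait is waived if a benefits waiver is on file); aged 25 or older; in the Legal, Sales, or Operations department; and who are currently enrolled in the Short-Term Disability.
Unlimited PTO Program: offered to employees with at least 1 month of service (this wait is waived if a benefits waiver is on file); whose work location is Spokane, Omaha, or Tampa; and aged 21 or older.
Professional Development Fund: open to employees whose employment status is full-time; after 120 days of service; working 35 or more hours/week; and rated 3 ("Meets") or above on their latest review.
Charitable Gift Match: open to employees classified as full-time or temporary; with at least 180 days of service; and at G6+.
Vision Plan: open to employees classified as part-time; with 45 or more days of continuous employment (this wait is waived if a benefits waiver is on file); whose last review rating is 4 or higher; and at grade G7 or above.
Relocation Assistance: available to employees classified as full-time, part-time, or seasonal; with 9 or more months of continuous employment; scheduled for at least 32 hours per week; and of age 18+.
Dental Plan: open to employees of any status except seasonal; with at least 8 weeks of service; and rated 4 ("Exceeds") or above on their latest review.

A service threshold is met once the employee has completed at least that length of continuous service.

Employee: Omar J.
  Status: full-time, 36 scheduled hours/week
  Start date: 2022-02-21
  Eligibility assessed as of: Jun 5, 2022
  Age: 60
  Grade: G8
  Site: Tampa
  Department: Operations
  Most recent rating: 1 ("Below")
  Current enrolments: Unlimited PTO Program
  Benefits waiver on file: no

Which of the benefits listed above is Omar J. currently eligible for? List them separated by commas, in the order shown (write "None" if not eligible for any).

Unlimited PTO Program

Service from 2022-02-21 to Jun 5, 2022: 104 days.
Short-Term Disability — status full-time ✓; site Tampa ✗ (not Porto, Spokane, or Leeds) → not eligible.
Volunteer Time Off — status full-time ✗ (requires part-time or temporary) → not eligible.
Unlimited PTO Program — no waiver, service 104 days ≥ 1 month (≈30 days) ✓; site Tampa ✓; age 60 ≥ 21 ✓ → eligible.
Professional Development Fund — status full-time ✓; service 104 days < 120 days ✗ → not eligible.
Charitable Gift Match — status full-time ✓; service 104 days < 180 days ✗ → not eligible.
Vision Plan — status full-time ✗ (requires part-time) → not eligible.
Relocation Assistance — status full-time ✓; service 104 days < 9 months (≈270 days) ✗ → not eligible.
Dental Plan — status full-time ✓ (not excluded); service 104 days ≥ 8 weeks (≈56 days) ✓; rating 1 < 4 ✗ → not eligible.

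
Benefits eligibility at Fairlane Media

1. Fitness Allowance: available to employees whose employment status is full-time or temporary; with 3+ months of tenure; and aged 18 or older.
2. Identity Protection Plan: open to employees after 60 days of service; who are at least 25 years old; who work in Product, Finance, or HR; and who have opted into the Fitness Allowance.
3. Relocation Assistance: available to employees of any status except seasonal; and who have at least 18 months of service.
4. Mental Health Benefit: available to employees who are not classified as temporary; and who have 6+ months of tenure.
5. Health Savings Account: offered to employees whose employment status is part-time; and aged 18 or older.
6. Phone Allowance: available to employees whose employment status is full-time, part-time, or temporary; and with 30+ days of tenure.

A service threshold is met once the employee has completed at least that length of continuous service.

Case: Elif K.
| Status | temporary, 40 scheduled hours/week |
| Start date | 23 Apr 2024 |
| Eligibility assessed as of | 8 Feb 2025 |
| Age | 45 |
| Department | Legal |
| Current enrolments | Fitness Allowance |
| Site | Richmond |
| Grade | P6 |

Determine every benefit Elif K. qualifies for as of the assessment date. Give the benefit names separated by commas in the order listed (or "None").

Fitness Allowance, Phone Allowance

Service from 23 Apr 2024 to 8 Feb 2025: 291 days.
Fitness Allowance — status temporary ✓; service 291 days ≥ 3 months (≈90 days) ✓; age 45 ≥ 18 ✓ → eligible.
Identity Protection Plan — service 291 days ≥ 60 days ✓; age 45 ≥ 25 ✓; dept Legal ✗ → not eligible.
Relocation Assistance — status temporary ✓ (not excluded); service 291 days < 18 months (≈540 days) ✗ → not eligible.
Mental Health Benefit — status temporary ✗ (excluded) → not eligible.
Health Savings Account — status temporary ✗ (requires part-time) → not eligible.
Phone Allowance — status temporary ✓; service 291 days ≥ 30 days ✓ → eligible.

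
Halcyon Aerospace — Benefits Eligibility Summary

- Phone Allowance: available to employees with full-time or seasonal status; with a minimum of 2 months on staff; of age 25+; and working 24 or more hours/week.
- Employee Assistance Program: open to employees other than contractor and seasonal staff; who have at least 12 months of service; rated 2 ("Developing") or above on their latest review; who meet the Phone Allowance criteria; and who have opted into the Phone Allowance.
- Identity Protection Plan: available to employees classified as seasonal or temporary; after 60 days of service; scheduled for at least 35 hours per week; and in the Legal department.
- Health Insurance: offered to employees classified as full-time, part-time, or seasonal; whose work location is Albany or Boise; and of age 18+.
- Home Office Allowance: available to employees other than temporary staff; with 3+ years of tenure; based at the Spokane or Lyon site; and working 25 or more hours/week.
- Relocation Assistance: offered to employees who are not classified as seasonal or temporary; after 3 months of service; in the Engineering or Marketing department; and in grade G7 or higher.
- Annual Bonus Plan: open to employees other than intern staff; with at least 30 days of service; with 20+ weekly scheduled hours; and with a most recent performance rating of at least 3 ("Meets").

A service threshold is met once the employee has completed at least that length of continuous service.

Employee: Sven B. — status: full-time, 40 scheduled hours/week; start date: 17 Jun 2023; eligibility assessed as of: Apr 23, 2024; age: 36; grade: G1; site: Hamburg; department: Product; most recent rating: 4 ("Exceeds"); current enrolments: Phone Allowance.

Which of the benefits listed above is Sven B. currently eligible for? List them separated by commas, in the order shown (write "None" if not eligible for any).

Service from 17 Jun 2023 to Apr 23, 2024: 311 days.
Phone Allowance — status full-time ✓; service 311 days ≥ 2 months (≈60 days) ✓; age 36 ≥ 25 ✓; 40 hrs/wk ≥ 24 ✓ → eligible.
Employee Assistance Program — status full-time ✓ (not excluded); service 311 days < 12 months (≈360 days) ✗ → not eligible.
Identity Protection Plan — status full-time ✗ (requires seasonal or temporary) → not eligible.
Health Insurance — status full-time ✓; site Hamburg ✗ (not Albany or Boise) → not eligible.
Home Office Allowance — status full-time ✓ (not excluded); service 311 days < 3 years (≈1095 days) ✗ → not eligible.
Relocation Assistance — status full-time ✓ (not excluded); service 311 days ≥ 3 months (≈90 days) ✓; dept Product ✗ → not eligible.
Annual Bonus Plan — status full-time ✓ (not excluded); service 311 days ≥ 30 days ✓; 40 hrs/wk ≥ 20 ✓; rating 4 ≥ 3 ✓ → eligible.

Phone Allowance, Annual Bonus Plan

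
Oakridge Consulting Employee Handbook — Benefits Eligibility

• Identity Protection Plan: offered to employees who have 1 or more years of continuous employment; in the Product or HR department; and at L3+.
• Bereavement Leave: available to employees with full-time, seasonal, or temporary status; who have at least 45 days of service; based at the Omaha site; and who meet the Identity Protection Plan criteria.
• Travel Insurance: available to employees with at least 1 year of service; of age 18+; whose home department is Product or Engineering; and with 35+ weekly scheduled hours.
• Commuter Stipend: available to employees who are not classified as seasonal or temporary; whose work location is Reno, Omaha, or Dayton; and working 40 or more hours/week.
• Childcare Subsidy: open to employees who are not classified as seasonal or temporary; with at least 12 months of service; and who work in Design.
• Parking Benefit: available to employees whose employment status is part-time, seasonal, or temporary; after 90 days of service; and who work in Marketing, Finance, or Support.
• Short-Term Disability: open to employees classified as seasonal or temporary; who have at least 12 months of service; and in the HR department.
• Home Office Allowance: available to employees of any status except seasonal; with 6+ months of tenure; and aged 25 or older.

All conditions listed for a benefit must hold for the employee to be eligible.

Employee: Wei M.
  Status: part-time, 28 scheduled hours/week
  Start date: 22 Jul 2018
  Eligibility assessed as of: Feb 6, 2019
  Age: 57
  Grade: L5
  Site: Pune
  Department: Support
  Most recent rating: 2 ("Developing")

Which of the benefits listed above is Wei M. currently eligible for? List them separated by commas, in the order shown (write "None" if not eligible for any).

Parking Benefit, Home Office Allowance

Service from 22 Jul 2018 to Feb 6, 2019: 199 days.
Identity Protection Plan — service 199 days < 1 year (≈365 days) ✗ → not eligible.
Bereavement Leave — status part-time ✗ (requires full-time, seasonal, or temporary) → not eligible.
Travel Insurance — service 199 days < 1 year (≈365 days) ✗ → not eligible.
Commuter Stipend — status part-time ✓ (not excluded); site Pune ✗ (not Reno, Omaha, or Dayton) → not eligible.
Childcare Subsidy — status part-time ✓ (not excluded); service 199 days < 12 months (≈360 days) ✗ → not eligible.
Parking Benefit — status part-time ✓; service 199 days ≥ 90 days ✓; dept Support ✓ → eligible.
Short-Term Disability — status part-time ✗ (requires seasonal or temporary) → not eligible.
Home Office Allowance — status part-time ✓ (not excluded); service 199 days ≥ 6 months (≈180 days) ✓; age 57 ≥ 25 ✓ → eligible.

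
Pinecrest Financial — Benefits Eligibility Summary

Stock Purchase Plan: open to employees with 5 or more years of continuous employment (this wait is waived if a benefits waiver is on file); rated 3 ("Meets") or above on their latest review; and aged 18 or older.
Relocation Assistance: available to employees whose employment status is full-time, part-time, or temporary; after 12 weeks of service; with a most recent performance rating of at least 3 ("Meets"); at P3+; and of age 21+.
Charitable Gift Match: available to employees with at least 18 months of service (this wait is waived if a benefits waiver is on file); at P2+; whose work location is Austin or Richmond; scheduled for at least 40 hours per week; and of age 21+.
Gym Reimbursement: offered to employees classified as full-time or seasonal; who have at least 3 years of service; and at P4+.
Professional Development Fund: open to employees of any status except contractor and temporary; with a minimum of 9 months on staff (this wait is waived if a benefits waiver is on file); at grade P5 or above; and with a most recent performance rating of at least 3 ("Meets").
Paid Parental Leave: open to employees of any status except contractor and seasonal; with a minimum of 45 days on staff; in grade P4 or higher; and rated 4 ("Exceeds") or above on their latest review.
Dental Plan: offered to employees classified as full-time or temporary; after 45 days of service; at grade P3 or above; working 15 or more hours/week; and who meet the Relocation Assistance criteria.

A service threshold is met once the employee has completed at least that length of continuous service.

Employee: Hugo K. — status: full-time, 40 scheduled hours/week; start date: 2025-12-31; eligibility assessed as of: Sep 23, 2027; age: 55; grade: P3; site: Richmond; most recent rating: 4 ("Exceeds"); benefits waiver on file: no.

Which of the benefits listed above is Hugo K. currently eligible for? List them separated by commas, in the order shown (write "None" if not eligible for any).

Relocation Assistance, Charitable Gift Match, Dental Plan

Service from 2025-12-31 to Sep 23, 2027: 631 days.
Stock Purchase Plan — no waiver, service 631 days < 5 years (≈1825 days) ✗ → not eligible.
Relocation Assistance — status full-time ✓; service 631 days ≥ 12 weeks (≈84 days) ✓; rating 4 ≥ 3 ✓; grade P3 ≥ P3 ✓; age 55 ≥ 21 ✓ → eligible.
Charitable Gift Match — no waiver, service 631 days ≥ 18 months (≈540 days) ✓; grade P3 ≥ P2 ✓; site Richmond ✓; 40 hrs/wk ≥ 40 ✓; age 55 ≥ 21 ✓ → eligible.
Gym Reimbursement — status full-time ✓; service 631 days < 3 years (≈1095 days) ✗ → not eligible.
Professional Development Fund — status full-time ✓ (not excluded); no waiver, service 631 days ≥ 9 months (≈270 days) ✓; grade P3 < P5 ✗ → not eligible.
Paid Parental Leave — status full-time ✓ (not excluded); service 631 days ≥ 45 days ✓; grade P3 < P4 ✗ → not eligible.
Dental Plan — status full-time ✓; service 631 days ≥ 45 days ✓; grade P3 ≥ P3 ✓; 40 hrs/wk ≥ 15 ✓; eligible for Relocation Assistance ✓ → eligible.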